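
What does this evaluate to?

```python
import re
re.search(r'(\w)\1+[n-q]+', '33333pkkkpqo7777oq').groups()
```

('3',)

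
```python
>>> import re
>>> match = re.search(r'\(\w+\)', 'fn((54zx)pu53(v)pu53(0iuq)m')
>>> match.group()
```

'(54zx)'

`re.search` scans for the first position where the pattern succeeds.
The match spans [3:9] → '(54zx)'.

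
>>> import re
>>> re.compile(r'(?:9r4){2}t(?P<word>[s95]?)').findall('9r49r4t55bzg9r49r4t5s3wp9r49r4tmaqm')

['5', '5', '']

With a single group, `findall` returns only what that group captured — 3 items.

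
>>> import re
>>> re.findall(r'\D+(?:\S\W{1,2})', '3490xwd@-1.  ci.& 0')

['xwd@-1. ', ' ci.& ']

With no groups in the pattern, `findall` gives back each whole match — 2 here.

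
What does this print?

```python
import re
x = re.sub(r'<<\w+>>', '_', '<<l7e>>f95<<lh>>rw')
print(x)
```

_f95_rw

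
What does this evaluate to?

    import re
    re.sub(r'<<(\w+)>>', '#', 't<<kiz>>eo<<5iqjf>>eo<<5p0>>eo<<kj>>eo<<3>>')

't#eo#eo#eo#eo#'

Matches: at [1:8] → '<<kiz>>'; at [10:19] → '<<5iqjf>>'; at [21:28] → '<<5p0>>'; at [30:36] → '<<kj>>'; at [38:43] → '<<3>>'.
Every occurrence is swapped for '#'.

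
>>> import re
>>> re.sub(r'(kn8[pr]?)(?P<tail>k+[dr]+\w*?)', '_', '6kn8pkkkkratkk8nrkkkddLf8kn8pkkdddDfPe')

'6_atkk8nrkkkddLf8_DfPe'

The pattern matches the literal 'kn8', then optionally one of [pr] (captured); then one or more of a literal 'k', then one or more of one of [dr], then zero or more of a word character (lazy) (captured as 'tail').
A non-greedy quantifier consumes as few characters as it can — just enough that the remainder of the pattern still matches from where it stops; whatever follows it matches normally.
Matches: at [1:10] → 'kn8pkkkkr'; at [25:34] → 'kn8pkkddd'.
Every occurrence is swapped for '_'.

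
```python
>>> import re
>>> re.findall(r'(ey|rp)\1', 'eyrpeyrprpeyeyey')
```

['rp', 'ey']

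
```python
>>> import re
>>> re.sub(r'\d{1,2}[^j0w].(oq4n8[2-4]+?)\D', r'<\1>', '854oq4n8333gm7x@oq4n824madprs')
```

Each match is replaced using the text its own group 1 captured.

'<oq4n8333>m<oq4n824>adprs'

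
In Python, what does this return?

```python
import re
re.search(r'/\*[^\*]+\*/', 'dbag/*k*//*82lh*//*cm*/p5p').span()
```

(4, 9)

The match spans [4:9] → '/*k*/'.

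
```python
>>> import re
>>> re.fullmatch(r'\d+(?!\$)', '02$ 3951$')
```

`re.fullmatch` requires the pattern to consume the entire string.
Here the string isn't matched end-to-end, so the call returns None.

None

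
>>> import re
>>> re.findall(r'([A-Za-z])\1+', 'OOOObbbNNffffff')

`\1` has to match the exact text group 1 already captured.
One capturing group, so `findall` returns just the captured substring from each match — 4 in all.

['O', 'b', 'N', 'f']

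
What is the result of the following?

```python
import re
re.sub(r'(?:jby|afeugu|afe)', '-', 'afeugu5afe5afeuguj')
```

'-5-5-j'

Alternation tries branches left to right and keeps the first one that lets the overall match succeed at that position.
`sub` substitutes '-' at each match site.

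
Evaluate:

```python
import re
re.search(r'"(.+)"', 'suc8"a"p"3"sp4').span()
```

(4, 11)

The match spans [4:11] → '"a"p"3"'.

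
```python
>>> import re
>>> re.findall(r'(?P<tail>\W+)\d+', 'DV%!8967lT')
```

The pattern matches one or more of a non-word character (captured as 'tail'); then one or more of a digit.
Scanning left to right: at [2:8] match '%!8967', group 1 = '%!'.
Because there's exactly one group, `findall` drops the full match and keeps group 1 from the one hit.

['%!']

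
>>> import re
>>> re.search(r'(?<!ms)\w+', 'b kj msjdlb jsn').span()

`(?!…)`/`(?<!…)` only lets a position through if the neighbouring text does NOT match; no characters are consumed.
The match spans [0:1] → 'b'.

(0, 1)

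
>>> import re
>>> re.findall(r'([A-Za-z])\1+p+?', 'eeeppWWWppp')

['e', 'W']

A backreference is literal: `\1` must see the identical characters the first group matched.
Because there's exactly one group, `findall` drops the full match and keeps group 1 from each hit.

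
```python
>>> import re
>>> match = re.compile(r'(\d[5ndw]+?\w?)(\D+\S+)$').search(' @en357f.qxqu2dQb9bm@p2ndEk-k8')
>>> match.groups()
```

('357', 'f.qxqu2dQb9bm@p2ndEk-k8')

The match spans [4:30] → '357f.qxqu2dQb9bm@p2ndEk-k8'.
Captured: group 1 = '357', group 2 = 'f.qxqu2dQb9bm@p2ndEk-k8'.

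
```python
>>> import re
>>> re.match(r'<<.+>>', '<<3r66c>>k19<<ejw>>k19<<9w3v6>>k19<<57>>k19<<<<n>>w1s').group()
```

With `match`, the pattern is implicitly anchored at the beginning.
The match spans [0:50] → '<<3r66c>>k19<<ejw>>k19<<9w3v6>>k19<<57>>k19<<<<n>>'.

'<<3r66c>>k19<<ejw>>k19<<9w3v6>>k19<<57>>k19<<<<n>>'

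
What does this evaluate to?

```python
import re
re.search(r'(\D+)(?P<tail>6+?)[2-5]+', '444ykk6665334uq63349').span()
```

This matches one or more of a non-digit (captured); then one or more of a literal '6' (lazy) (captured as 'tail'); then one or more of a character in [2-5].
The match spans [3:13] → 'ykk6665334'.

(3, 13)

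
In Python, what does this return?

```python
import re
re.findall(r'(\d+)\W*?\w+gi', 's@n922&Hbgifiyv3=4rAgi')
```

['922', '3']

This matches one or more of a digit (captured); then zero or more of a non-word character (lazy), then one or more of a word character, then the literal 'gi'.
Walking the string: at [3:11] match '922&Hbgi', group 1 = '922'; at [15:22] match '3=4rAgi', group 1 = '3'.
One capturing group, so `findall` returns just the captured substring from each match — 2 in all.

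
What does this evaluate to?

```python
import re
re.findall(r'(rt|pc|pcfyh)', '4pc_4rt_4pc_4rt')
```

One capturing group, so `findall` returns just the captured substring from each match — 4 in all.

['pc', 'rt', 'pc', 'rt']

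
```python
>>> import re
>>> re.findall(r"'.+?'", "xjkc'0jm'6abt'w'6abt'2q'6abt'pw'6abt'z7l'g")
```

["'0jm'", "'w'", "'2q'", "'pw'", "'z7l'"]

Lazy quantifiers expand one character at a time until the remainder of the pattern can match.
Matches: at [4:9] → "'0jm'"; at [13:16] → "'w'"; at [20:24] → "'2q'"; at [28:32] → "'pw'"; at [36:41] → "'z7l'".
`findall` yields the raw match text (5 of them) because the pattern has no groups.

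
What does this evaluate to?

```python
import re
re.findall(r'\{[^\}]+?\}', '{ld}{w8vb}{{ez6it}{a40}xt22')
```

With no groups in the pattern, `findall` gives back each whole match — 4 here.

['{ld}', '{w8vb}', '{{ez6it}', '{a40}']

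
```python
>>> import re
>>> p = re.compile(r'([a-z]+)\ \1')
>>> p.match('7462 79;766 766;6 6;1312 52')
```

None

The backreference `\1` re-matches whatever the first group consumed, character for character.
`re.match` won't scan ahead — the pattern has to work from the very first character.
Here the string doesn't start with a match, so the call returns None.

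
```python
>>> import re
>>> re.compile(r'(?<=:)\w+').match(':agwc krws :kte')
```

Lookahead/lookbehind check context without consuming it, so the matched span excludes the asserted characters.
`match` is anchored at position 0; if the pattern doesn't fit there, it returns None.
Here the pattern fails at index 0, so the call returns None.

None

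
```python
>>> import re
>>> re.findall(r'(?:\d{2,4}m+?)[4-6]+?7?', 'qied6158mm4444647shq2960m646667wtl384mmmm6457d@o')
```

['6158mm4', '2960m6', '384mmmm6']

No capturing groups, so `findall` returns the 3 full match strings.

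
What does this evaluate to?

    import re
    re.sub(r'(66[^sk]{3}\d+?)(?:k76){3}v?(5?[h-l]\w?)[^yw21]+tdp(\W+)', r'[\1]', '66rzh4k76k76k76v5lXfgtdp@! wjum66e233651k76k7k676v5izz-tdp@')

'[66rzh4]wjum66e233651k76k7k676v5izz-tdp@'

Pattern: the literal '66', then exactly 3 of any character except [sk], then one or more of a digit (lazy) (captured); then the literal 'k76' repeated 3 times, then optionally a literal 'v'; then optionally a literal '5', then a character in [h-l], then optionally a word character (captured); then one or more of any character except [yw21], then the literal 'tdp'; then one or more of a non-word character (captured).
Matches: at [0:27] → '66rzh4k76k76k76v5lXfgtdp@! '.
`\1` in the replacement pulls in group 1's text for each match.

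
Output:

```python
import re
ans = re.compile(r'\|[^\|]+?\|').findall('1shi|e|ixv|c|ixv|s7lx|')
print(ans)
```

Walking the string: at [4:7] → '|e|'; at [10:13] → '|c|'; at [16:22] → '|s7lx|'.
`findall` yields the raw match text (3 of them) because the pattern has no groups.

['|e|', '|c|', '|s7lx|']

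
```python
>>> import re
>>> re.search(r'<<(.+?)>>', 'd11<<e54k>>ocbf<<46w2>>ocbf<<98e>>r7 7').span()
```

A non-greedy quantifier consumes as few characters as it can — just enough that the remainder of the pattern still matches from where it stops; whatever follows it matches normally.
The match spans [3:11] → '<<e54k>>'.

(3, 11)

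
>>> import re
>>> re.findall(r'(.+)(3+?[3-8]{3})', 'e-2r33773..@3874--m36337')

Pattern: one or more of any character (captured); then one or more of a literal '3' (lazy), then exactly 3 of a character in [3-8] (captured).
Scanning left to right: at [0:23] match 'e-2r33773..@3874--m3633', groups = ('e-2r33773..@3874--m', '3633').
With 2 capturing groups, `findall` returns a 2-tuple per match.

[('e-2r33773..@3874--m', '3633')]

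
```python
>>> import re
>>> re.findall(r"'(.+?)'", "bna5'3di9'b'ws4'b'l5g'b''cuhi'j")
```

['3di9', 'ws4', 'l5g', "'cuhi"]

Lazy quantifiers expand one character at a time until the remainder of the pattern can match.
One capturing group, so `findall` returns just the captured substring from each match — 4 in all.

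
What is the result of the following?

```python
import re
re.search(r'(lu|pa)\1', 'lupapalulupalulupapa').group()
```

A backreference is literal: `\1` must see the identical characters the first group matched.
`search` walks the string left to right and returns the first match it finds.
The match spans [2:6] → 'papa'.
Captured: group 1 = 'pa'.

'papa'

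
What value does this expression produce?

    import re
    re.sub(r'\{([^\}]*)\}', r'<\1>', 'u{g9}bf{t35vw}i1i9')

Each match is replaced using the text its own group 1 captured.

'u<g9>bf<t35vw>i1i9'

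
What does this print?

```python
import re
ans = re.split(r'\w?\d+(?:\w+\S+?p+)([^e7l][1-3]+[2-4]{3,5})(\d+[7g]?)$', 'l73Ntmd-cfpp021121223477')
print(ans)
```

['', '0211212234', '77', '']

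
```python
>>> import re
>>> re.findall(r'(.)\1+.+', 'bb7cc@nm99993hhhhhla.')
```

['b']

A backreference is literal: `\1` must see the identical characters the first group matched.
Because there's exactly one group, `findall` drops the full match and keeps group 1 from the one hit.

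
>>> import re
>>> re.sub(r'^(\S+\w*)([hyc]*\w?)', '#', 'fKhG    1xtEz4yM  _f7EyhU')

Pattern: anchored at the start of the string; then one or more of a non-whitespace character, then zero or more of a word character (captured); then zero or more of one of [hyc], then optionally a word character (captured).
Matches: at [0:4] → 'fKhG'.
Every occurrence is swapped for '#'.

'#    1xtEz4yM  _f7EyhU'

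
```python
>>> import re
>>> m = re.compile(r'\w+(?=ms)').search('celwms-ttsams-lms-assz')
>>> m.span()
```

(0, 4)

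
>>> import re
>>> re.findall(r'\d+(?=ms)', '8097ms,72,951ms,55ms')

['8097', '951', '55']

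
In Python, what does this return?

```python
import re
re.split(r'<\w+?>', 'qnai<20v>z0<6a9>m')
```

Each match becomes a cut point; 3 segments remain.

['qnai', 'z0', 'm']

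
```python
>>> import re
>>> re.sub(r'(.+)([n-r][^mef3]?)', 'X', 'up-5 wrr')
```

'X'

This matches one or more of any character (captured); then a character in [n-r], then optionally any character except [mef3] (captured).
Matches: at [0:8] → 'up-5 wrr'.
`sub` substitutes 'X' at each match site.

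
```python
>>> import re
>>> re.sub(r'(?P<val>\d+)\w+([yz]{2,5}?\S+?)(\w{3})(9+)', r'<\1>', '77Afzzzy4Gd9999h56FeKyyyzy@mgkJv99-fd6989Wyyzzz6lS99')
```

'<77>-fd<6989>'

This matches one or more of a digit (captured as 'val'); then one or more of a word character; then 2 to 5 of one of [yz] (lazy), then one or more of a non-whitespace character (lazy) (captured); then exactly 3 of a word character (captured); then one or more of a literal '9' (captured).
Matches: at [0:34] → '77Afzzzy4Gd9999h56FeKyyyzy@mgkJv99'; at [37:52] → '6989Wyyzzz6lS99'.
`\1` in the replacement pulls in group 1's text for each match.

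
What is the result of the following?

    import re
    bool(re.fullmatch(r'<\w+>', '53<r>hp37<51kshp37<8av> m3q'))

`fullmatch` succeeds only if the pattern covers the string from start to end.
Here the pattern can't cover the whole string, so the call returns None, and `bool(None)` is False.

False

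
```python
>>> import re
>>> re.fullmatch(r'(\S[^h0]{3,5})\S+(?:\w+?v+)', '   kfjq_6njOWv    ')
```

The pattern matches a non-whitespace character, then 3 to 5 of any character except [h0] (captured); then one or more of a non-whitespace character; then one or more of a word character (lazy), then one or more of the literal 'v' (non-capturing group).
`re.fullmatch` requires the pattern to consume the entire string.
Here the pattern can't cover the whole string, so the call returns None.

None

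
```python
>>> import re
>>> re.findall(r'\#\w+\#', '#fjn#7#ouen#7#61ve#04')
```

No capturing groups, so `findall` returns the 3 full match strings.

['#fjn#', '#ouen#', '#61ve#']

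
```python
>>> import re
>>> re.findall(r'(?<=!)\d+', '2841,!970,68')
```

['970']

The `(?=…)`/`(?<=…)` assertion just peeks at neighbouring text; it doesn't advance the match position.
With no groups in the pattern, `findall` gives back each whole match — 1 here.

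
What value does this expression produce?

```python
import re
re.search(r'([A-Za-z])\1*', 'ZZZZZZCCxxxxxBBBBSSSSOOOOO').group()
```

'ZZZZZZ'

The backreference `\1` re-matches whatever the first group consumed, character for character.
The match spans [0:6] → 'ZZZZZZ'.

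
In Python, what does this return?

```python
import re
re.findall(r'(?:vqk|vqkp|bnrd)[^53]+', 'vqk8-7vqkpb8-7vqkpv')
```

['vqk8-7vqkpb8-7vqkpv']

Matches: at [0:19] → 'vqk8-7vqkpb8-7vqkpv'.
With no groups in the pattern, `findall` gives back each whole match — 1 here.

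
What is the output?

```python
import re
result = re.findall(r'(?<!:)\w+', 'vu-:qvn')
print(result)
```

['vu', 'vn']

`(?!…)`/`(?<!…)` only lets a position through if the neighbouring text does NOT match; no characters are consumed.
Matches: at [0:2] → 'vu'; at [5:7] → 'vn'.
Since nothing is captured, `findall` lists the 2 matched substrings directly.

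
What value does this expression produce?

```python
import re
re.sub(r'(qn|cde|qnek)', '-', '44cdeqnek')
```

`|` is ordered: at each position the engine commits to the first alternative that works.
Every occurrence is swapped for '-'.

'44--ek'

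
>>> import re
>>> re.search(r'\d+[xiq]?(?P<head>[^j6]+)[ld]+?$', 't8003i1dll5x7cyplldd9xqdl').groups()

The match spans [1:25] → '8003i1dll5x7cyplldd9xqdl'.
Captured: group 1 = '1dll5x7cyplldd9xqd'.

('1dll5x7cyplldd9xqd',)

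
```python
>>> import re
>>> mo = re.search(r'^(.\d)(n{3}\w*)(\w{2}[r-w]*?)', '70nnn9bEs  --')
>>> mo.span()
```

(0, 9)

The pattern matches anchored at the start of the string; then any character, then a digit (captured); then exactly 3 of a literal 'n', then zero or more of a word character (captured); then exactly 2 of a word character, then zero or more of a character in [r-w] (lazy) (captured).
The match spans [0:9] → '70nnn9bEs'.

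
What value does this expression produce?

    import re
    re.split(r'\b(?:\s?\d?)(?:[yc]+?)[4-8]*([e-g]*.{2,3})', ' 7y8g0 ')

[' ', 'g0 ', '']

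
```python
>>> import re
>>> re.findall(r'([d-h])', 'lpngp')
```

['g']

This matches a character in [d-h] (captured).
Scanning left to right: at [3:4] match 'g', group 1 = 'g'.
`findall` collects group 1 from the one match (1 total).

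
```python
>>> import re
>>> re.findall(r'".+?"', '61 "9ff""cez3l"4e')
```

Because the quantifier is non-greedy, it stops expanding at the earliest point where the rest of the pattern can succeed.
Since nothing is captured, `findall` lists the 2 matched substrings directly.

['"9ff"', '"cez3l"']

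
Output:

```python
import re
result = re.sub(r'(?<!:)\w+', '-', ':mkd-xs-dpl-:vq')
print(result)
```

:m------:v-

The negative lookahead/lookbehind blocks any match where the forbidden context is present.
Matches: at [2:4] → 'kd'; at [5:7] → 'xs'; at [8:11] → 'dpl'; at [14:15] → 'q'.
`sub` substitutes '-' at each match site.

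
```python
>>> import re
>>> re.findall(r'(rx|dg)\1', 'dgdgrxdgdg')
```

['dg', 'dg']

`\1` is not a pattern — it's the concrete string captured by group 1, re-applied verbatim.
Scanning left to right: at [0:4] match 'dgdg', group 1 = 'dg'; at [6:10] match 'dgdg', group 1 = 'dg'.
`findall` collects group 1 from each match (2 total).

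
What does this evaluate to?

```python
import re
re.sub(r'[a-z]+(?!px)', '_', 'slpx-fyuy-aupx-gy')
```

The negative lookaround is zero-width — it rules out positions where the adjacent text would match, without consuming anything.
Matches: at [0:4] → 'slpx'; at [5:9] → 'fyuy'; at [10:14] → 'aupx'; at [15:17] → 'gy'.
Each match is replaced by '_'.

'_-_-_-_'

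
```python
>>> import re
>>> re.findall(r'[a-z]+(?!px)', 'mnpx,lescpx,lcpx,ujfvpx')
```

The negative lookahead/lookbehind blocks any match where the forbidden context is present.
Scanning left to right: at [0:4] → 'mnpx'; at [5:11] → 'lescpx'; at [12:16] → 'lcpx'; at [17:23] → 'ujfvpx'.
No capturing groups, so `findall` returns the 4 full match strings.

['mnpx', 'lescpx', 'lcpx', 'ujfvpx']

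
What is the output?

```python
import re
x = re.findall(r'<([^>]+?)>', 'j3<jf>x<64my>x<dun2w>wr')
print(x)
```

['jf', '64my', 'dun2w']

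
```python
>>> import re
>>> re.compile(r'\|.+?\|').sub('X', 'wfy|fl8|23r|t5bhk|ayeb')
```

'wfyX23rXayeb'

The `?` after the quantifier makes it lazy — it takes as little as possible before letting the rest of the pattern try.
Matches: at [3:8] → '|fl8|'; at [11:18] → '|t5bhk|'.
`sub` substitutes 'X' at each match site.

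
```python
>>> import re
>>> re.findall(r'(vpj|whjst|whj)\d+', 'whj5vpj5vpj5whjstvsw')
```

['whj', 'vpj', 'vpj']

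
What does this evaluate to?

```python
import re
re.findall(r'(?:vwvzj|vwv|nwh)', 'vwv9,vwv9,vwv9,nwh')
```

`findall` yields the raw match text (4 of them) because the pattern has no groups.

['vwv', 'vwv', 'vwv', 'nwh']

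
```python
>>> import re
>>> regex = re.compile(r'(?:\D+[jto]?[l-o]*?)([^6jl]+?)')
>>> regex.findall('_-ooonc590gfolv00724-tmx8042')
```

The pattern matches one or more of a non-digit, then optionally one of [jto], then zero or more of a character in [l-o] (lazy) (non-capturing group); then one or more of any character except [6jl] (lazy) (captured).
Matches: at [0:8] match '_-ooonc5', group 1 = '5'; at [10:16] match 'gfolv0', group 1 = '0'; at [20:25] match '-tmx8', group 1 = '8'.
One capturing group, so `findall` returns just the captured substring from each match — 3 in all.

['5', '0', '8']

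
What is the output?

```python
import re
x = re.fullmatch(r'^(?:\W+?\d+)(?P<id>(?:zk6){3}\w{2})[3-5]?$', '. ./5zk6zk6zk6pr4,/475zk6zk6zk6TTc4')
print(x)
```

None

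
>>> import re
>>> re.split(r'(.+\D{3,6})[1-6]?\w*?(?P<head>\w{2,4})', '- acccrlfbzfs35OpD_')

['', '- acccrlfbzfs', '5OpD', '_']

Lazy quantifiers expand one character at a time until the remainder of the pattern can match.
The group in the pattern means `split` returns the separators' captures alongside the pieces.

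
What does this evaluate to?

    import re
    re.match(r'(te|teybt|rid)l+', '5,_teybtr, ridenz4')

`match` is anchored at position 0; if the pattern doesn't fit there, it returns None.
Here the pattern fails at index 0, so the call returns None.

None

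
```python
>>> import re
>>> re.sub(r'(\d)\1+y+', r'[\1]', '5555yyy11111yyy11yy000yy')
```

'[5][1][1][0]'

A backreference is literal: `\1` must see the identical characters the first group matched.
Matches: at [0:7] → '5555yyy'; at [7:15] → '11111yyy'; at [15:19] → '11yy'; at [19:24] → '000yy'.
Each match is replaced using the text its own group 1 captured.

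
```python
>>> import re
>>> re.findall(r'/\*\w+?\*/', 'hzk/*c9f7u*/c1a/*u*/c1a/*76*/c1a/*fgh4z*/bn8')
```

['/*c9f7u*/', '/*u*/', '/*76*/', '/*fgh4z*/']

Scanning left to right: at [3:12] → '/*c9f7u*/'; at [15:20] → '/*u*/'; at [23:29] → '/*76*/'; at [32:41] → '/*fgh4z*/'.
`findall` yields the raw match text (4 of them) because the pattern has no groups.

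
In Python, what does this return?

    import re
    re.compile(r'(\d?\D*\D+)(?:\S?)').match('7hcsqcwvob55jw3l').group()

'7hcsqcwvob5'

`match` is anchored at position 0; if the pattern doesn't fit there, it returns None.
The match spans [0:11] → '7hcsqcwvob5'.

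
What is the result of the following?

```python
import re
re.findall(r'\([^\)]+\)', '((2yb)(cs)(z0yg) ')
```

['((2yb)', '(cs)', '(z0yg)']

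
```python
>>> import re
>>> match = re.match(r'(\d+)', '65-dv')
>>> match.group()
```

`re.match` won't scan ahead — the pattern has to work from the very first character.
The match spans [0:2] → '65'.

'65'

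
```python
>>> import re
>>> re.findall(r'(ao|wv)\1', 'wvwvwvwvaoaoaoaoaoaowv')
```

After group 1 captures some text, `\1` only succeeds where that same text appears again.
Matches: at [0:4] match 'wvwv', group 1 = 'wv'; at [4:8] match 'wvwv', group 1 = 'wv'; at [8:12] match 'aoao', group 1 = 'ao'; at [12:16] match 'aoao', group 1 = 'ao'; at [16:20] match 'aoao', group 1 = 'ao'.
One capturing group, so `findall` returns just the captured substring from each match — 5 in all.

['wv', 'wv', 'ao', 'ao', 'ao']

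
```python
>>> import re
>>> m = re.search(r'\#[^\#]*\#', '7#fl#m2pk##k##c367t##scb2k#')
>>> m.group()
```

`re.search` scans for the first position where the pattern succeeds.
The match spans [1:5] → '#fl#'.

'#fl#'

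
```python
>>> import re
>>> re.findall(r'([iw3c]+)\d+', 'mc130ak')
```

Pattern: one or more of one of [iw3c] (captured); then one or more of a digit.
Matches: at [1:5] match 'c130', group 1 = 'c'.
One capturing group, so `findall` returns just the captured substring from the one match — 1 in all.

['c']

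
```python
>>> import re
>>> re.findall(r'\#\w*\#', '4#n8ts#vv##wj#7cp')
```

Matches: at [1:7] → '#n8ts#'; at [9:11] → '##'.
No capturing groups, so `findall` returns the 2 full match strings.

['#n8ts#', '##']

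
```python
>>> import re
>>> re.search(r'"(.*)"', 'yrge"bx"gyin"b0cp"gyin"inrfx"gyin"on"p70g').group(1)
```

'bx"gyin"b0cp"gyin"inrfx"gyin"on'

The match spans [4:37] → '"bx"gyin"b0cp"gyin"inrfx"gyin"on"'.
Captured: group 1 = 'bx"gyin"b0cp"gyin"inrfx"gyin"on'.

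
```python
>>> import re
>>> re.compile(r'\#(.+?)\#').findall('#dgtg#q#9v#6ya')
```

A non-greedy quantifier consumes as few characters as it can — just enough that the remainder of the pattern still matches from where it stops; whatever follows it matches normally.
`findall` collects group 1 from each match (2 total).

['dgtg', '9v']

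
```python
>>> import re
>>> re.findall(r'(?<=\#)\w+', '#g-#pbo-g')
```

The positive lookaround only admits positions where the adjacent text matches; those characters stay outside the span.
Since nothing is captured, `findall` lists the 2 matched substrings directly.

['g', 'pbo']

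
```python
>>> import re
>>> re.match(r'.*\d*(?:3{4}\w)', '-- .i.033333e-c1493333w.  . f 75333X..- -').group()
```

'-- .i.033333e-c1493333w'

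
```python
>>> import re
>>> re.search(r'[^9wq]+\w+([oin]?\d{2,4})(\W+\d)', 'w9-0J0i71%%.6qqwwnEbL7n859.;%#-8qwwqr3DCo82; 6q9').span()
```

(2, 32)

Pattern: one or more of any character except [9wq], then one or more of a word character; then optionally one of [oin], then 2 to 4 of a digit (captured); then one or more of a non-word character, then a digit (captured).
Unlike `match`, `search` isn't anchored — it looks for the pattern anywhere in the string.
The match spans [2:32] → '-0J0i71%%.6qqwwnEbL7n859.;%#-8'.
Captured: group 1 = '59', group 2 = '.;%#-8'.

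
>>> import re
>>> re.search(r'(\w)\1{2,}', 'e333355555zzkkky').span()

(1, 5)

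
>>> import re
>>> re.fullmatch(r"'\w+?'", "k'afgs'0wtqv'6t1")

None

`re.fullmatch` is like wrapping the pattern in `^…$` (in single-line mode).
Here there's no way to consume every character, so the call returns None.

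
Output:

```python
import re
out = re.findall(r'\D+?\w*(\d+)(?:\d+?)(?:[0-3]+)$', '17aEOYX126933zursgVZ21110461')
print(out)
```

['4']

Pattern: one or more of a non-digit (lazy), then zero or more of a word character; then one or more of a digit (captured); then one or more of a digit (lazy) (non-capturing group); then one or more of a character in [0-3] (non-capturing group); then anchored at the end.
One capturing group, so `findall` returns just the captured substring from the one match — 1 in all.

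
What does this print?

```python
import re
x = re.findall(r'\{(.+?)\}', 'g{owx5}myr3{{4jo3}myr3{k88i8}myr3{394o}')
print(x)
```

['owx5', '{4jo3', 'k88i8', '394o']

Lazy quantifiers expand one character at a time until the remainder of the pattern can match.
Scanning left to right: at [1:7] match '{owx5}', group 1 = 'owx5'; at [11:18] match '{{4jo3}', group 1 = '{4jo3'; at [22:29] match '{k88i8}', group 1 = 'k88i8'; at [33:39] match '{394o}', group 1 = '394o'.
With a single group, `findall` returns only what that group captured — 4 items.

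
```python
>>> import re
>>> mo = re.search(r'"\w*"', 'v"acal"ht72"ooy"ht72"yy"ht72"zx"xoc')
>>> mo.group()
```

'"acal"'

`re.search` scans for the first position where the pattern succeeds.
The match spans [1:7] → '"acal"'.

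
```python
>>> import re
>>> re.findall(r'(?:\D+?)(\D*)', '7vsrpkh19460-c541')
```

Pattern: one or more of a non-digit (lazy) (non-capturing group); then zero or more of a non-digit (captured).
Matches: at [1:7] match 'vsrpkh', group 1 = 'srpkh'; at [12:14] match '-c', group 1 = 'c'.
`findall` collects group 1 from each match (2 total).

['srpkh', 'c']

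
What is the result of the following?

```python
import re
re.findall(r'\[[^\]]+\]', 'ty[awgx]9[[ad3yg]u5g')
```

Matches: at [2:8] → '[awgx]'; at [9:17] → '[[ad3yg]'.
No capturing groups, so `findall` returns the 2 full match strings.

['[awgx]', '[[ad3yg]']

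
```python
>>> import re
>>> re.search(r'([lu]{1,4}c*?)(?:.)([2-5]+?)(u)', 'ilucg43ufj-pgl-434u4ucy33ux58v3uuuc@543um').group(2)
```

'43'

This matches 1 to 4 of one of [lu], then zero or more of a literal 'c' (lazy) (captured); then any character (non-capturing group); then one or more of a character in [2-5] (lazy) (captured); then a literal 'u' (captured).
Unlike `match`, `search` isn't anchored — it looks for the pattern anywhere in the string.
The match spans [1:8] → 'lucg43u'.
Captured: group 1 = 'luc', group 2 = '43', group 3 = 'u'.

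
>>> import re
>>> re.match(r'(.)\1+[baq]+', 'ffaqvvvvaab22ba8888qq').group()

'ffaq'

`re.match` won't scan ahead — the pattern has to work from the very first character.
The match spans [0:4] → 'ffaq'.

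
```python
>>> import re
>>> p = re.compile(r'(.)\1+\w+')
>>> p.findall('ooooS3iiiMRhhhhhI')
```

After group 1 captures some text, `\1` only succeeds where that same text appears again.
Scanning left to right: at [0:17] match 'ooooS3iiiMRhhhhhI', group 1 = 'o'.
With a single group, `findall` returns only what that group captured — 1 item.

['o']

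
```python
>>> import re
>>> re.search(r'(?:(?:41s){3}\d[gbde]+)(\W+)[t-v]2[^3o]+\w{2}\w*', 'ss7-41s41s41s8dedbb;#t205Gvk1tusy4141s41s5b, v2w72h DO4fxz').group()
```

'41s41s41s8dedbb;#t205Gvk1tusy4141s41s5b, v2w72h DO4fxz'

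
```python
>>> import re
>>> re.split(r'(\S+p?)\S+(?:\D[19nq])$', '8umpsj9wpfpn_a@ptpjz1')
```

This matches one or more of a non-whitespace character, then optionally a literal 'p' (captured); then one or more of a non-whitespace character; then a non-digit, then one of [19nq] (non-capturing group); then anchored at the end.
The group in the pattern means `split` returns the separators' captures alongside the pieces.

['', '8umpsj9wpfpn_a@ptp', '']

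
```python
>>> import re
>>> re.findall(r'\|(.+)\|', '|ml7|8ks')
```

Scanning left to right: at [0:5] match '|ml7|', group 1 = 'ml7'.
One capturing group, so `findall` returns just the captured substring from the one match — 1 in all.

['ml7']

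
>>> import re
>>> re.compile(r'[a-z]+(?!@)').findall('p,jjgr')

['p', 'jjgr']

A negative assertion filters positions out without eating any characters.
Walking the string: at [0:1] → 'p'; at [2:6] → 'jjgr'.
`findall` yields the raw match text (2 of them) because the pattern has no groups.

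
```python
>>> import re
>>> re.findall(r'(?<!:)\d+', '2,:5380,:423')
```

The negative lookahead/lookbehind blocks any match where the forbidden context is present.
With no groups in the pattern, `findall` gives back each whole match — 3 here.

['2', '380', '23']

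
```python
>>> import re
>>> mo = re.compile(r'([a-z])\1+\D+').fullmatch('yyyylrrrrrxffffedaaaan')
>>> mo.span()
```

(0, 22)

`re.fullmatch` is like wrapping the pattern in `^…$` (in single-line mode).
The match spans [0:22] → 'yyyylrrrrrxffffedaaaan'.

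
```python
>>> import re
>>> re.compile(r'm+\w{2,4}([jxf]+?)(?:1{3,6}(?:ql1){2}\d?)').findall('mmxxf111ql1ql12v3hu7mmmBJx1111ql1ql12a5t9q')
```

Pattern: one or more of the literal 'm', then 2 to 4 of a word character; then one or more of one of [jxf] (lazy) (captured); then 3 to 6 of the literal '1', then the literal 'ql1' repeated 2 times, then optionally a digit (non-capturing group).
Scanning left to right: at [0:15] match 'mmxxf111ql1ql12', group 1 = 'f'; at [20:37] match 'mmmBJx1111ql1ql12', group 1 = 'x'.
With a single group, `findall` returns only what that group captured — 2 items.

['f', 'x']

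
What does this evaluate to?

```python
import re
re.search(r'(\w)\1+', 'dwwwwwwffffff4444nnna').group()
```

`\1` is not a pattern — it's the concrete string captured by group 1, re-applied verbatim.
The match spans [1:7] → 'wwwwww'.

'wwwwww'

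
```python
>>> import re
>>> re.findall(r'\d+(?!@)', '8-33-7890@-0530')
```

`(?!…)`/`(?<!…)` only lets a position through if the neighbouring text does NOT match; no characters are consumed.
Walking the string: at [0:1] → '8'; at [2:4] → '33'; at [5:8] → '789'; at [11:15] → '0530'.
`findall` yields the raw match text (4 of them) because the pattern has no groups.

['8', '33', '789', '0530']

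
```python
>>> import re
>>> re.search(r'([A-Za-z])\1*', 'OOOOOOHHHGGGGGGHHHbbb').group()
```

'OOOOOO'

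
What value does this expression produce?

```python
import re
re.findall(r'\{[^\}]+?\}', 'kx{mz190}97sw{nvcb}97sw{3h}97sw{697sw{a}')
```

No capturing groups, so `findall` returns the 4 full match strings.

['{mz190}', '{nvcb}', '{3h}', '{697sw{a}']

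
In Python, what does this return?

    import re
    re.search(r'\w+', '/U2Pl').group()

Pattern: one or more of a word character.
Unlike `match`, `search` isn't anchored — it looks for the pattern anywhere in the string.
The match spans [1:5] → 'U2Pl'.

'U2Pl'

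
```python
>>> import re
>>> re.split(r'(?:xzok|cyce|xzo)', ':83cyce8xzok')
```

[':83', '8', '']

Branches in `(...|...)` are attempted left-to-right; the first branch that allows the whole pattern to succeed is taken.
Each match becomes a cut point; 3 segments remain.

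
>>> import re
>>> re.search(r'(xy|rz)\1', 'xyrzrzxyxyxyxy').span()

The backreference `\1` re-matches whatever the first group consumed, character for character.
`re.search` scans for the first position where the pattern succeeds.
The match spans [2:6] → 'rzrz'.
Captured: group 1 = 'rz'.

(2, 6)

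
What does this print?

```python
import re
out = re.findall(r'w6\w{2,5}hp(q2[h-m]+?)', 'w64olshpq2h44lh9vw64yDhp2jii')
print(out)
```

The pattern matches the literal 'w6', then 2 to 5 of a word character, then the literal 'hp'; then the literal 'q2', then one or more of a character in [h-m] (lazy) (captured).
Walking the string: at [0:11] match 'w64olshpq2h', group 1 = 'q2h'.
Because there's exactly one group, `findall` drops the full match and keeps group 1 from the one hit.

['q2h']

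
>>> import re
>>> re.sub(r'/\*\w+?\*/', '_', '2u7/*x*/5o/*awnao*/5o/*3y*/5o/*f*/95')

`sub` substitutes '_' at each match site.

'2u7_5o_5o_5o_95'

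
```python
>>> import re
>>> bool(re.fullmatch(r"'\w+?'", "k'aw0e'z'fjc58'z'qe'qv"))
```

False

For `fullmatch`, every character of the input must be accounted for by the pattern.
Here there's no way to consume every character, so the call returns None, and `bool(None)` is False.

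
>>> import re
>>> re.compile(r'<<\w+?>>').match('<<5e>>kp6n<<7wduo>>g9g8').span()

`re.match` won't scan ahead — the pattern has to work from the very first character.
The match spans [0:6] → '<<5e>>'.

(0, 6)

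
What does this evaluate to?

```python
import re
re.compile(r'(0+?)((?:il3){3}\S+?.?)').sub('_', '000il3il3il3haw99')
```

'_w99'

With the lazy modifier that quantifier settles for the fewest repetitions that let the rest of the pattern succeed (the atoms after it are unaffected and can still be greedy).
`sub` substitutes '_' at each match site.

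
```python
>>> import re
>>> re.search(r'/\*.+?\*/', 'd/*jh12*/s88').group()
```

'/*jh12*/'

The match spans [1:9] → '/*jh12*/'.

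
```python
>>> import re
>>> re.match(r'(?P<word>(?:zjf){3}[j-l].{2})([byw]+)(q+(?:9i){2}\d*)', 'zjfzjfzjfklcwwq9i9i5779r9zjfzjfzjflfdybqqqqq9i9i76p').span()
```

`re.match` won't scan ahead — the pattern has to work from the very first character.
The match spans [0:23] → 'zjfzjfzjfklcwwq9i9i5779'.

(0, 23)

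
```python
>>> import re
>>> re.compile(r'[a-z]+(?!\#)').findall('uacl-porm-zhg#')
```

['uacl', 'porm', 'zh']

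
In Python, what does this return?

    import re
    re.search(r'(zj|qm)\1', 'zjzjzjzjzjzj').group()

'zjzj'

The backreference `\1` re-matches whatever the first group consumed, character for character.
`re.search` tries every starting position until one works.
The match spans [0:4] → 'zjzj'.
Captured: group 1 = 'zj'.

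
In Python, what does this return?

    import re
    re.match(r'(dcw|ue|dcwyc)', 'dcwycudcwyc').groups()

('dcw',)

The match spans [0:3] → 'dcw'.
Captured: group 1 = 'dcw'.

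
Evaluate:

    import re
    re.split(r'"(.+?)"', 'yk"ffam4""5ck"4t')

Because the quantifier is non-greedy, it stops expanding at the earliest point where the rest of the pattern can succeed.
Matches to split on: at [2:9] → '"ffam4"'; at [9:14] → '"5ck"'.
`re.split` interleaves the captured-group text with the surrounding fragments.

['yk', 'ffam4', '', '5ck', '4t']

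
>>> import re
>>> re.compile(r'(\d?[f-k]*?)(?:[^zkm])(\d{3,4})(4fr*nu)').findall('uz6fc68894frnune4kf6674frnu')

Pattern: optionally a digit, then zero or more of a character in [f-k] (lazy) (captured); then any character except [zkm] (non-capturing group); then 3 to 4 of a digit (captured); then the literal '4f', then zero or more of the literal 'r', then the literal 'nu' (captured).
Multiple groups make `findall` return tuples — one 3-tuple for each match.

[('6f', '6889', '4frnu'), ('4k', '667', '4frnu')]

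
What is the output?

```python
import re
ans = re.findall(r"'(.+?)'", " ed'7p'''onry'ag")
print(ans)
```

A `+?`/`*?`/`{m,n}?` starts at its minimum and grows only as far as needed for what follows to match.
Matches: at [3:7] match "'7p'", group 1 = '7p'; at [7:14] match "''onry'", group 1 = "'onry".
Because there's exactly one group, `findall` drops the full match and keeps group 1 from each hit.

['7p', "'onry"]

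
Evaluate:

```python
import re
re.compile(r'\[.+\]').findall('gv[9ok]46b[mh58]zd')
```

['[9ok]46b[mh58]']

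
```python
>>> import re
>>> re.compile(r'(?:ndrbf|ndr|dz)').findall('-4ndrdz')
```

Walking the string: at [2:5] → 'ndr'; at [5:7] → 'dz'.
No capturing groups, so `findall` returns the 2 full match strings.

['ndr', 'dz']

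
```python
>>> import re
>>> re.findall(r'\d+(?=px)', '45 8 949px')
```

['949']

The positive lookaround only admits positions where the adjacent text matches; those characters stay outside the span.
Walking the string: at [5:8] → '949'.
`findall` yields the raw match text (1 of them) because the pattern has no groups.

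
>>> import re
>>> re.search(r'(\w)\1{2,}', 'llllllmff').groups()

The match spans [0:6] → 'llllll'.
Captured: group 1 = 'l'.

('l',)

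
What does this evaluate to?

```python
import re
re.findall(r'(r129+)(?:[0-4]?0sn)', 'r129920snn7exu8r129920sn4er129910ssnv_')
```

`findall` collects group 1 from each match (2 total).

['r1299', 'r1299']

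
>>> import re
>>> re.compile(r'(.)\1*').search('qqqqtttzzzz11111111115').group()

A backreference is literal: `\1` must see the identical characters the first group matched.
The match spans [0:4] → 'qqqq'.

'qqqq'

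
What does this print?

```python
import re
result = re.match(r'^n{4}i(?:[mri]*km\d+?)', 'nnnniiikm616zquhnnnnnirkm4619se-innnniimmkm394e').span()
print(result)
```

(0, 10)

This matches anchored at the start of the string; then exactly 4 of the literal 'n', then the literal 'i'; then zero or more of one of [mri], then the literal 'km', then one or more of a digit (lazy) (non-capturing group).
Lazy quantifiers expand one character at a time until the remainder of the pattern can match.
`re.match` won't scan ahead — the pattern has to work from the very first character.
The match spans [0:10] → 'nnnniiikm6'.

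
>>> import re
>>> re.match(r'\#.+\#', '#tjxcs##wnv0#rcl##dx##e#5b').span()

(0, 24)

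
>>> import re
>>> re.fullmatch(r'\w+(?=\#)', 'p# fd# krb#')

None

`re.fullmatch` requires the pattern to consume the entire string.
Here the string isn't matched end-to-end, so the call returns None.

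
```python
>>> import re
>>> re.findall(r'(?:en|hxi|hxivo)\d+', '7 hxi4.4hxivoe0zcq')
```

['hxi4']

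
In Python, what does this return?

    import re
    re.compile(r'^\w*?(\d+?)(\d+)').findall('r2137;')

[('2', '137')]

Lazy quantifiers expand one character at a time until the remainder of the pattern can match.
2 groups means the one result is a tuple of 2 captured strings — 1 here.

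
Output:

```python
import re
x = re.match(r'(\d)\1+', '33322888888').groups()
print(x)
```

('3',)

The backreference `\1` re-matches whatever the first group consumed, character for character.
`re.match` only tries the pattern at the start of the string.
The match spans [0:3] → '333'.
Captured: group 1 = '3'.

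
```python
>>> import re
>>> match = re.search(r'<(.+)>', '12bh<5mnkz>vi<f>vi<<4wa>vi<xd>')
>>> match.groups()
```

The match spans [4:30] → '<5mnkz>vi<f>vi<<4wa>vi<xd>'.
Captured: group 1 = '5mnkz>vi<f>vi<<4wa>vi<xd'.

('5mnkz>vi<f>vi<<4wa>vi<xd',)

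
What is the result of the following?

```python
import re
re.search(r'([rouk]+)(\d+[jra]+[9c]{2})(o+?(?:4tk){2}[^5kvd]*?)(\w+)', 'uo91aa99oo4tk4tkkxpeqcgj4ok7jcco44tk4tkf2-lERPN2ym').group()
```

'uo91aa99oo4tk4tkkxpeqcgj4ok7jcco44tk4tkf2'

The match spans [0:41] → 'uo91aa99oo4tk4tkkxpeqcgj4ok7jcco44tk4tkf2'.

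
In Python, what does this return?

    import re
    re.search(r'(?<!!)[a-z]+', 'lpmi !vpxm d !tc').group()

`(?!…)`/`(?<!…)` only lets a position through if the neighbouring text does NOT match; no characters are consumed.
Unlike `match`, `search` isn't anchored — it looks for the pattern anywhere in the string.
The match spans [0:4] → 'lpmi'.

'lpmi'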